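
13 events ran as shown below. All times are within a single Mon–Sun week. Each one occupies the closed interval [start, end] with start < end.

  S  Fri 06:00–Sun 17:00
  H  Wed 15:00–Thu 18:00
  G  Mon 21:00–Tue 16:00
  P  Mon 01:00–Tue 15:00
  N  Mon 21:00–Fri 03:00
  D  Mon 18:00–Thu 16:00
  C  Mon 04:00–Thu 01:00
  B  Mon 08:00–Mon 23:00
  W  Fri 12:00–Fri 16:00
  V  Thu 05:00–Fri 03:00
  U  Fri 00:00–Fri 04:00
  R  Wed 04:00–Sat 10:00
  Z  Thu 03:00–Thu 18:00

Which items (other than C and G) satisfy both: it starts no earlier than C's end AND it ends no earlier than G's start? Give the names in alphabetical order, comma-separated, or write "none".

S, U, V, W, Z

Conditions: its start is no earlier than C's end (X.start >= Thu 01:00) AND its end is no earlier than G's start (X.end >= Mon 21:00).
B: start Mon 08:00 >= Thu 01:00? ✗; end Mon 23:00 >= Mon 21:00? ✓ → no.
D: start Mon 18:00 >= Thu 01:00? ✗; end Thu 16:00 >= Mon 21:00? ✓ → no.
H: start Wed 15:00 >= Thu 01:00? ✗; end Thu 18:00 >= Mon 21:00? ✓ → no.
N: start Mon 21:00 >= Thu 01:00? ✗; end Fri 03:00 >= Mon 21:00? ✓ → no.
P: start Mon 01:00 >= Thu 01:00? ✗; end Tue 15:00 >= Mon 21:00? ✓ → no.
R: start Wed 04:00 >= Thu 01:00? ✗; end Sat 10:00 >= Mon 21:00? ✓ → no.
S: start Fri 06:00 >= Thu 01:00? ✓; end Sun 17:00 >= Mon 21:00? ✓ → yes.
U: start Fri 00:00 >= Thu 01:00? ✓; end Fri 04:00 >= Mon 21:00? ✓ → yes.
V: start Thu 05:00 >= Thu 01:00? ✓; end Fri 03:00 >= Mon 21:00? ✓ → yes.
W: start Fri 12:00 >= Thu 01:00? ✓; end Fri 16:00 >= Mon 21:00? ✓ → yes.
Z: start Thu 03:00 >= Thu 01:00? ✓; end Thu 18:00 >= Mon 21:00? ✓ → yes.
Result: S, U, V, W, Z.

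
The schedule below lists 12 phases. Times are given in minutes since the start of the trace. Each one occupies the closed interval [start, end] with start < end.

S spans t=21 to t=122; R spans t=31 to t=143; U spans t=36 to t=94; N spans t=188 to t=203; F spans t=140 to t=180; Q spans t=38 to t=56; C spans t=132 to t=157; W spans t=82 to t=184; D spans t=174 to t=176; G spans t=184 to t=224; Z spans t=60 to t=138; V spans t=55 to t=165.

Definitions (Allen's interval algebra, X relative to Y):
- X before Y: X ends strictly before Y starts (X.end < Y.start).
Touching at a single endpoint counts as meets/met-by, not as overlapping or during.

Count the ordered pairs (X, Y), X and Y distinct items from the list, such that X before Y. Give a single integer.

Checking all 132 ordered pairs for relation 'before'; matching pairs in alphabetical order:
(C, D): C before D ✓
(C, G): C before G ✓
(C, N): C before N ✓
(D, G): D before G ✓
(D, N): D before N ✓
(F, G): F before G ✓
(F, N): F before N ✓
(Q, C): Q before C ✓
(Q, D): Q before D ✓
(Q, F): Q before F ✓
(Q, G): Q before G ✓
(Q, N): Q before N ✓
(Q, W): Q before W ✓
(Q, Z): Q before Z ✓
(R, D): R before D ✓
(R, G): R before G ✓
(R, N): R before N ✓
(S, C): S before C ✓
(S, D): S before D ✓
(S, F): S before F ✓
(S, G): S before G ✓
(S, N): S before N ✓
(U, C): U before C ✓
(U, D): U before D ✓
... plus 11 further pairs not listed.
Count: 35.

35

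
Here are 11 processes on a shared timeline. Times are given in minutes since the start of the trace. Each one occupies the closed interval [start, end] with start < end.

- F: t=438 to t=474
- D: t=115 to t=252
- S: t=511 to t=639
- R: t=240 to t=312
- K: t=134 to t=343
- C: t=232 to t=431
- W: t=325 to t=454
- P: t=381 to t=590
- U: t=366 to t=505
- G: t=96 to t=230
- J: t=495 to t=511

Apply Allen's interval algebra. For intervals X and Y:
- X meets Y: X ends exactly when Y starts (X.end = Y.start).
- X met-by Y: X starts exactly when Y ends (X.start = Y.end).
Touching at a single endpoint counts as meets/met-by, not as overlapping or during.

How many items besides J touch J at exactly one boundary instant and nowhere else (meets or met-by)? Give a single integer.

Target J = [t=495, t=511].
C [t=232, t=431] → before → no.
D [t=115, t=252] → before → no.
F [t=438, t=474] → before → no.
G [t=96, t=230] → before → no.
K [t=134, t=343] → before → no.
P [t=381, t=590] → contains → no.
R [t=240, t=312] → before → no.
S [t=511, t=639] → met-by → counts.
U [t=366, t=505] → overlaps → no.
W [t=325, t=454] → before → no.
Total: 1.

1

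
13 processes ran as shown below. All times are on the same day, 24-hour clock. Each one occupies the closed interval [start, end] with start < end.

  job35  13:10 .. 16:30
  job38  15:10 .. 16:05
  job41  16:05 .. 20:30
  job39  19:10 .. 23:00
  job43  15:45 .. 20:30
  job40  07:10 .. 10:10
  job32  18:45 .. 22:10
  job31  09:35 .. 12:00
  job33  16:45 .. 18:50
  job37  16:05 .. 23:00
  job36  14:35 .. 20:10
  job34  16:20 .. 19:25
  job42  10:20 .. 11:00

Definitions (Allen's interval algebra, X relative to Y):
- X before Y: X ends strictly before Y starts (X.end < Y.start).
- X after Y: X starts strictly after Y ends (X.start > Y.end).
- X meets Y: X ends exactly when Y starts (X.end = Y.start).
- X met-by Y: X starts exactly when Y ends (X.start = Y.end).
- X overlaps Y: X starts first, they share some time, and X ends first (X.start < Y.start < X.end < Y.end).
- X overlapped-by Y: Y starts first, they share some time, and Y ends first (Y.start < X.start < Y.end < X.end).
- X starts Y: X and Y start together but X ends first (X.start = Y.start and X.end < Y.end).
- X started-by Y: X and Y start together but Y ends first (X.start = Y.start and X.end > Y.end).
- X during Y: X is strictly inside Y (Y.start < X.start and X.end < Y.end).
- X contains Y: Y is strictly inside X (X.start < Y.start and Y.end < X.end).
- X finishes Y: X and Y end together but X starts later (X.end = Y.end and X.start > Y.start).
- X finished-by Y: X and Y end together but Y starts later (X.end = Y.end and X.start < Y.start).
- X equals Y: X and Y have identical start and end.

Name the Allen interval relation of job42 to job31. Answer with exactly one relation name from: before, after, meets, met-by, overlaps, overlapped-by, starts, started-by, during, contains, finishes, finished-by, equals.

during

job42 = [10:20, 11:00]; job31 = [09:35, 12:00].
Compare endpoints: job42.start > job31.start, job42.start < job31.end, job42.end > job31.start, job42.end < job31.end.
That pattern is 'during'.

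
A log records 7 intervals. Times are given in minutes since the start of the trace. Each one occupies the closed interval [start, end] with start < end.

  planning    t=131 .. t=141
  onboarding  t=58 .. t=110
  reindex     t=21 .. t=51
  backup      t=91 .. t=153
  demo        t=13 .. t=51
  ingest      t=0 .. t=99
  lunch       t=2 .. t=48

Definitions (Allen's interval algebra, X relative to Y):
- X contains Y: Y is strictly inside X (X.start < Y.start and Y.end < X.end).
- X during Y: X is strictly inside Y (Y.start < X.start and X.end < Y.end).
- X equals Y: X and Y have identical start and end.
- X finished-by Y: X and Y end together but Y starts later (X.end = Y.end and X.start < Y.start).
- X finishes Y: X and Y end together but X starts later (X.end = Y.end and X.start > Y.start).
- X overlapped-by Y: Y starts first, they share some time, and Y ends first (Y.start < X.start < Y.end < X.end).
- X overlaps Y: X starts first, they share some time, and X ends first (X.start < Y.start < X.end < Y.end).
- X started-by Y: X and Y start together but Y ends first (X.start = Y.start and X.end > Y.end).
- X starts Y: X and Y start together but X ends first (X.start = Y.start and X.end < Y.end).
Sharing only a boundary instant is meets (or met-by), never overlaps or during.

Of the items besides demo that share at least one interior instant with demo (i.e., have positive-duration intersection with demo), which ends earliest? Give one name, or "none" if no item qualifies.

Target demo = [t=13, t=51].
backup [t=91, t=153] → after → excluded.
ingest [t=0, t=99] → contains → candidate.
lunch [t=2, t=48] → overlaps → candidate.
onboarding [t=58, t=110] → after → excluded.
planning [t=131, t=141] → after → excluded.
reindex [t=21, t=51] → finishes → candidate.
Among candidates, earliest end is t=48 → lunch.

lunch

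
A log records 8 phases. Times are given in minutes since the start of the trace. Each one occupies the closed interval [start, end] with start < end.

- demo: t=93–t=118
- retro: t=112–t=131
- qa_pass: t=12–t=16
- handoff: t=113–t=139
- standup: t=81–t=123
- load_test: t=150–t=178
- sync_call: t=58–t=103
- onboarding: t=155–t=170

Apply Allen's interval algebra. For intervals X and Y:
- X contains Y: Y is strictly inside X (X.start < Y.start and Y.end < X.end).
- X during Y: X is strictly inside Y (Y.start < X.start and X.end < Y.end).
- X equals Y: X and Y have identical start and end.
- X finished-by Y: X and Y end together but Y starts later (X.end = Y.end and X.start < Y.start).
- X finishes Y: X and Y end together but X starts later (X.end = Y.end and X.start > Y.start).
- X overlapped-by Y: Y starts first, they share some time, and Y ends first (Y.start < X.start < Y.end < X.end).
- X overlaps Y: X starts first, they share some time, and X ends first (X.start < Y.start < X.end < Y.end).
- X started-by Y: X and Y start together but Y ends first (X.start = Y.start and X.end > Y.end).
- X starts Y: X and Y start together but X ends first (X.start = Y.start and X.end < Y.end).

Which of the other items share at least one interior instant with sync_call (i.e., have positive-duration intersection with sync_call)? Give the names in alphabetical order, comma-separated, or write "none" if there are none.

Target sync_call = [t=58, t=103].
demo [t=93, t=118] → overlapped-by → yes.
handoff [t=113, t=139] → after → no.
load_test [t=150, t=178] → after → no.
onboarding [t=155, t=170] → after → no.
qa_pass [t=12, t=16] → before → no.
retro [t=112, t=131] → after → no.
standup [t=81, t=123] → overlapped-by → yes.
Result: demo, standup.

demo, standup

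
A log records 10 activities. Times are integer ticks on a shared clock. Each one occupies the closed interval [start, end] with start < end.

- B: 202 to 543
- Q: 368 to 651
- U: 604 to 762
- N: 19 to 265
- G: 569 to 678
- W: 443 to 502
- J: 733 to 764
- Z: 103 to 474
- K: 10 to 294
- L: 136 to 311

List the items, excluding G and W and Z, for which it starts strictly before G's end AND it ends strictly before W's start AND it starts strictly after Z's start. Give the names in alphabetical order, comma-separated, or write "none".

Conditions: its start is strictly before G's end (X.start < 678) AND its end is strictly before W's start (X.end < 443) AND its start is strictly after Z's start (X.start > 103).
B: start 202 < 678? ✓; end 543 < 443? ✗; start 202 > 103? ✓ → no.
J: start 733 < 678? ✗; end 764 < 443? ✗; start 733 > 103? ✓ → no.
K: start 10 < 678? ✓; end 294 < 443? ✓; start 10 > 103? ✗ → no.
L: start 136 < 678? ✓; end 311 < 443? ✓; start 136 > 103? ✓ → yes.
N: start 19 < 678? ✓; end 265 < 443? ✓; start 19 > 103? ✗ → no.
Q: start 368 < 678? ✓; end 651 < 443? ✗; start 368 > 103? ✓ → no.
U: start 604 < 678? ✓; end 762 < 443? ✗; start 604 > 103? ✓ → no.
Result: L.

L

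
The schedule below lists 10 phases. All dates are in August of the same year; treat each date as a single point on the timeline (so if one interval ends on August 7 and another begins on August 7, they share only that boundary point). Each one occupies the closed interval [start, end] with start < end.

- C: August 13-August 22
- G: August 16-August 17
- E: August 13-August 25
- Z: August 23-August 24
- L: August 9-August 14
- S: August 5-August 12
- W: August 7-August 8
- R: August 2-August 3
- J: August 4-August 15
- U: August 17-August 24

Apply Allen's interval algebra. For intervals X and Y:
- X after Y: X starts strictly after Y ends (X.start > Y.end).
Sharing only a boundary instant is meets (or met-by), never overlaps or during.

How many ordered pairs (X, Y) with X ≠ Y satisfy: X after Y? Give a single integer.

Checking all 90 ordered pairs for relation 'after'; matching pairs in alphabetical order:
(C, R): C after R ✓
(C, S): C after S ✓
(C, W): C after W ✓
(E, R): E after R ✓
(E, S): E after S ✓
(E, W): E after W ✓
(G, J): G after J ✓
(G, L): G after L ✓
(G, R): G after R ✓
(G, S): G after S ✓
(G, W): G after W ✓
(J, R): J after R ✓
(L, R): L after R ✓
(L, W): L after W ✓
(S, R): S after R ✓
(U, J): U after J ✓
(U, L): U after L ✓
(U, R): U after R ✓
(U, S): U after S ✓
(U, W): U after W ✓
(W, R): W after R ✓
(Z, C): Z after C ✓
(Z, G): Z after G ✓
(Z, J): Z after J ✓
... plus 4 further pairs not listed.
Count: 28.

28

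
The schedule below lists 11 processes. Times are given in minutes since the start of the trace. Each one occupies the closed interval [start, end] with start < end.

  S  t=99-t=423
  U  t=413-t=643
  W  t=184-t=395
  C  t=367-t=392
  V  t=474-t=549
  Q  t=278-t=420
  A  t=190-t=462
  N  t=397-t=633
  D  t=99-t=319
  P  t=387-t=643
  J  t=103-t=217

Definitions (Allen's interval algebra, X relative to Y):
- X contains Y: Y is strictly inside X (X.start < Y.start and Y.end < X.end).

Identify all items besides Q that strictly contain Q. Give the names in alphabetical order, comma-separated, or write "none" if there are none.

A, S

Target Q = [t=278, t=420].
A [t=190, t=462] → contains → yes.
C [t=367, t=392] → during → no.
D [t=99, t=319] → overlaps → no.
J [t=103, t=217] → before → no.
N [t=397, t=633] → overlapped-by → no.
P [t=387, t=643] → overlapped-by → no.
S [t=99, t=423] → contains → yes.
U [t=413, t=643] → overlapped-by → no.
V [t=474, t=549] → after → no.
W [t=184, t=395] → overlaps → no.
Result: A, S.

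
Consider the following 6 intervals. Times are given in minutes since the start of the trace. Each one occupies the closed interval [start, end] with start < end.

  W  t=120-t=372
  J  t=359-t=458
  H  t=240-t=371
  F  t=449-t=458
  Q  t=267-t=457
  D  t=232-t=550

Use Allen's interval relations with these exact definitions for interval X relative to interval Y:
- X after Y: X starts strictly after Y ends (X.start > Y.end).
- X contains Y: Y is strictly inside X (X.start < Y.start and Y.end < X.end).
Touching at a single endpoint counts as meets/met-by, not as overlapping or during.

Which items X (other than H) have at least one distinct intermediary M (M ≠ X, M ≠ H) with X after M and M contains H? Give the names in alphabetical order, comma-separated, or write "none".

F

Target H = [t=240, t=371].
Intermediaries M with M contains H: D, W.
Via D — items with X after D: none.
Via W — items with X after W: F.
Union: F.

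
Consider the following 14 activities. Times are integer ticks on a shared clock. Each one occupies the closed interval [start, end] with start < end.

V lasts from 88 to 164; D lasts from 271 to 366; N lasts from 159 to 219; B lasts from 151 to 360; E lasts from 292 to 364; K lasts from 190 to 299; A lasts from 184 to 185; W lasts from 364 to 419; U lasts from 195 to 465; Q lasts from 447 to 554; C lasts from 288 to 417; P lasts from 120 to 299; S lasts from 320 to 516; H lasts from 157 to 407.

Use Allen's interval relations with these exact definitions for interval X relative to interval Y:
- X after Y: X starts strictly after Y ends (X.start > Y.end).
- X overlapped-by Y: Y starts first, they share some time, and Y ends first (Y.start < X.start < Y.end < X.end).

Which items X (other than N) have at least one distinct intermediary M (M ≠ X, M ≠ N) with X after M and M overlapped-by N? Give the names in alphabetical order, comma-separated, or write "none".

Target N = [159, 219].
Intermediaries M with M overlapped-by N: K, U.
Via K — items with X after K: Q, S, W.
Via U — items with X after U: none.
Union: Q, S, W.

Q, S, W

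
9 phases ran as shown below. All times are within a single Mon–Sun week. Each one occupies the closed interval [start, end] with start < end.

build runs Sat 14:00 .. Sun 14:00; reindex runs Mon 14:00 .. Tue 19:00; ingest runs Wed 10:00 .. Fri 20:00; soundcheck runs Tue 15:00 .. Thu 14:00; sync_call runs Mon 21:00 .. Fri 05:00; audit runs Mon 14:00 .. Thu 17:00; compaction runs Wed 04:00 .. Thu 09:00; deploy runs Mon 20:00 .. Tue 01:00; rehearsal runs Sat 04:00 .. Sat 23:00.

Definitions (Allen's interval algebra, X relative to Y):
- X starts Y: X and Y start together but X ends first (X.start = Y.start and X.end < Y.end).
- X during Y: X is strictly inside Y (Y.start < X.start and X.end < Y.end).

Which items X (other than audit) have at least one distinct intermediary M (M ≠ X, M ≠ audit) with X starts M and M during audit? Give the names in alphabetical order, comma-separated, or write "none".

none

Target audit = [Mon 14:00, Thu 17:00].
Intermediaries M with M during audit: compaction, deploy, soundcheck.
Via compaction — items with X starts compaction: none.
Via deploy — items with X starts deploy: none.
Via soundcheck — items with X starts soundcheck: none.
Union: none.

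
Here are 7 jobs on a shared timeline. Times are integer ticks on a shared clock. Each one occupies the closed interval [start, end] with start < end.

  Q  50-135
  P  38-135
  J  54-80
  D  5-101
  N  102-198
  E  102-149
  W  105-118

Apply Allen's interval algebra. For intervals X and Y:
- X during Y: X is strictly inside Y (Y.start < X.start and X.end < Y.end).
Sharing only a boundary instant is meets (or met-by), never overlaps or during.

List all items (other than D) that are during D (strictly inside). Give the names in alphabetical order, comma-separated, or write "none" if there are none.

Target D = [5, 101].
E [102, 149] → after → no.
J [54, 80] → during → yes.
N [102, 198] → after → no.
P [38, 135] → overlapped-by → no.
Q [50, 135] → overlapped-by → no.
W [105, 118] → after → no.
Result: J.

J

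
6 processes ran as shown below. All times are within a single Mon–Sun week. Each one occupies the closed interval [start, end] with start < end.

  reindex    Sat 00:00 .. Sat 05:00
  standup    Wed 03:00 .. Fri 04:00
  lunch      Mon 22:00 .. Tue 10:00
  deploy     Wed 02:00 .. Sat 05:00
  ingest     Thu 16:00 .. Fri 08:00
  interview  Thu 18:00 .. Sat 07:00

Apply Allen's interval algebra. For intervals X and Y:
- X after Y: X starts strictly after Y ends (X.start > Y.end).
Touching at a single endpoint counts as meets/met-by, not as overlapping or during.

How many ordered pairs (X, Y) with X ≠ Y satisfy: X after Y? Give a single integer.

7

Checking all 30 ordered pairs for relation 'after'; matching pairs in alphabetical order:
(deploy, lunch): deploy after lunch ✓
(ingest, lunch): ingest after lunch ✓
(interview, lunch): interview after lunch ✓
(reindex, ingest): reindex after ingest ✓
(reindex, lunch): reindex after lunch ✓
(reindex, standup): reindex after standup ✓
(standup, lunch): standup after lunch ✓
Count: 7.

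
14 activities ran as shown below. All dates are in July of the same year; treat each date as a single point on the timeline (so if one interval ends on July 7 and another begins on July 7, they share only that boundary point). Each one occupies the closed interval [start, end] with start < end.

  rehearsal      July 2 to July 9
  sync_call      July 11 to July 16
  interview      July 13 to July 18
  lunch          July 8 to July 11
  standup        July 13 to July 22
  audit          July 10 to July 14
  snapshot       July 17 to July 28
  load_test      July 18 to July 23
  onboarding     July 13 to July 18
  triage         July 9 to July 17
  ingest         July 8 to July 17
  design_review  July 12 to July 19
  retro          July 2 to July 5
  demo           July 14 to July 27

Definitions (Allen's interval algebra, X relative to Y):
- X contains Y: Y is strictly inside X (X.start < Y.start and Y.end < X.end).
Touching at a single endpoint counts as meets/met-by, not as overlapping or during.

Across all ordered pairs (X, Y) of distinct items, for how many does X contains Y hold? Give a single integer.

8

Checking all 182 ordered pairs for relation 'contains'; matching pairs in alphabetical order:
(demo, load_test): demo contains load_test ✓
(design_review, interview): design_review contains interview ✓
(design_review, onboarding): design_review contains onboarding ✓
(ingest, audit): ingest contains audit ✓
(ingest, sync_call): ingest contains sync_call ✓
(snapshot, load_test): snapshot contains load_test ✓
(triage, audit): triage contains audit ✓
(triage, sync_call): triage contains sync_call ✓
Count: 8.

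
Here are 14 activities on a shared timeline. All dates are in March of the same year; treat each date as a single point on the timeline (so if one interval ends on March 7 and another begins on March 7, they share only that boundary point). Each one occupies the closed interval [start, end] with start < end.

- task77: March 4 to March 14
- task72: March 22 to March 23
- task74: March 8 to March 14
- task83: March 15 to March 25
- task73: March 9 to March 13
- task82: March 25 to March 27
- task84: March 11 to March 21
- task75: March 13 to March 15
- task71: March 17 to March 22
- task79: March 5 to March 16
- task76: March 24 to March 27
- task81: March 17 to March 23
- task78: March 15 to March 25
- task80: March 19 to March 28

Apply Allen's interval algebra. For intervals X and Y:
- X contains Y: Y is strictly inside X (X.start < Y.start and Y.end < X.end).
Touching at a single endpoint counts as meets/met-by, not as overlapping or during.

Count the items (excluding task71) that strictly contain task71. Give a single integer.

Target task71 = [March 17, March 22].
task72 [March 22, March 23] → met-by → no.
task73 [March 9, March 13] → before → no.
task74 [March 8, March 14] → before → no.
task75 [March 13, March 15] → before → no.
task76 [March 24, March 27] → after → no.
task77 [March 4, March 14] → before → no.
task78 [March 15, March 25] → contains → counts.
task79 [March 5, March 16] → before → no.
task80 [March 19, March 28] → overlapped-by → no.
task81 [March 17, March 23] → started-by → no.
task82 [March 25, March 27] → after → no.
task83 [March 15, March 25] → contains → counts.
task84 [March 11, March 21] → overlaps → no.
Total: 2.

2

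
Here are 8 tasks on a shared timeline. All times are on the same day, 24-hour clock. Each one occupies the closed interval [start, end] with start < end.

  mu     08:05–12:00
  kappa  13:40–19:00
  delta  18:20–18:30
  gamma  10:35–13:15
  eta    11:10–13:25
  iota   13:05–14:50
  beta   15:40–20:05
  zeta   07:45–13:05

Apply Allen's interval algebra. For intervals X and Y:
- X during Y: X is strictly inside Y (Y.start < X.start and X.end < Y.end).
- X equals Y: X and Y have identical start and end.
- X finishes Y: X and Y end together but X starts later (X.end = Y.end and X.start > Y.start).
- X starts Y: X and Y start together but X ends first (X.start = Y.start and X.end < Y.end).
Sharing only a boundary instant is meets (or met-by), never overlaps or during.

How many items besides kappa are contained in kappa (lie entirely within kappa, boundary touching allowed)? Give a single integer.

1

Target kappa = [13:40, 19:00].
beta [15:40, 20:05] → overlapped-by → no.
delta [18:20, 18:30] → during → counts.
eta [11:10, 13:25] → before → no.
gamma [10:35, 13:15] → before → no.
iota [13:05, 14:50] → overlaps → no.
mu [08:05, 12:00] → before → no.
zeta [07:45, 13:05] → before → no.
Total: 1.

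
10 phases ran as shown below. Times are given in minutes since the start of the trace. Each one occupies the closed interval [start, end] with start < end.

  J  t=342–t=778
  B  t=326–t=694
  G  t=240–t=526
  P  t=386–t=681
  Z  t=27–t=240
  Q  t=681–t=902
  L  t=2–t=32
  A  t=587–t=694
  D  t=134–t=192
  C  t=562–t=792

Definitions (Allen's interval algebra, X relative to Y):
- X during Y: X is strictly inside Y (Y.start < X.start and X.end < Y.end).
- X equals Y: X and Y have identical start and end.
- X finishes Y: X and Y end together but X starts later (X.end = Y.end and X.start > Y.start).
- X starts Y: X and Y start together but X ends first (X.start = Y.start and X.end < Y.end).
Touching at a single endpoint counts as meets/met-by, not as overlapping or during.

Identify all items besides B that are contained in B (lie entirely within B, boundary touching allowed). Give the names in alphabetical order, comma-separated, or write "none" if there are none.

Target B = [t=326, t=694].
A [t=587, t=694] → finishes → yes.
C [t=562, t=792] → overlapped-by → no.
D [t=134, t=192] → before → no.
G [t=240, t=526] → overlaps → no.
J [t=342, t=778] → overlapped-by → no.
L [t=2, t=32] → before → no.
P [t=386, t=681] → during → yes.
Q [t=681, t=902] → overlapped-by → no.
Z [t=27, t=240] → before → no.
Result: A, P.

A, P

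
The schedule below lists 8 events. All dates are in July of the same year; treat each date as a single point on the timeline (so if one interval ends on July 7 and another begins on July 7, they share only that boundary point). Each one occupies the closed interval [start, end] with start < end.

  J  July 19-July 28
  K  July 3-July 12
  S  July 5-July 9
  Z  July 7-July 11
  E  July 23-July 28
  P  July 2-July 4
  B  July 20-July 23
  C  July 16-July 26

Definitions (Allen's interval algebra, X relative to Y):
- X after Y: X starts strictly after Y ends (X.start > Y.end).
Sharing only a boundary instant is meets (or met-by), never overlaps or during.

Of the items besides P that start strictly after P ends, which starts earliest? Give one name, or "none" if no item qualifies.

S

Target P = [July 2, July 4].
B [July 20, July 23] → after → candidate.
C [July 16, July 26] → after → candidate.
E [July 23, July 28] → after → candidate.
J [July 19, July 28] → after → candidate.
K [July 3, July 12] → overlapped-by → excluded.
S [July 5, July 9] → after → candidate.
Z [July 7, July 11] → after → candidate.
Among candidates, earliest start is July 5 → S.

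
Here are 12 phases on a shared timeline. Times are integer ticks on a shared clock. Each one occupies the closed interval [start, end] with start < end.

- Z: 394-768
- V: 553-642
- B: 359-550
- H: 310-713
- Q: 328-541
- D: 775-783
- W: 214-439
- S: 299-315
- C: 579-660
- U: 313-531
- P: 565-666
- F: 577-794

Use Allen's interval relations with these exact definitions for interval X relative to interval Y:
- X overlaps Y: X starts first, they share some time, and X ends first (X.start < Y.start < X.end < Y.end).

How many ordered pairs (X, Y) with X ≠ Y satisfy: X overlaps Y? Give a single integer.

20

Checking all 132 ordered pairs for relation 'overlaps'; matching pairs in alphabetical order:
(B, Z): B overlaps Z ✓
(H, F): H overlaps F ✓
(H, Z): H overlaps Z ✓
(P, F): P overlaps F ✓
(Q, B): Q overlaps B ✓
(Q, Z): Q overlaps Z ✓
(S, H): S overlaps H ✓
(S, U): S overlaps U ✓
(U, B): U overlaps B ✓
(U, Q): U overlaps Q ✓
(U, Z): U overlaps Z ✓
(V, C): V overlaps C ✓
(V, F): V overlaps F ✓
(V, P): V overlaps P ✓
(W, B): W overlaps B ✓
(W, H): W overlaps H ✓
(W, Q): W overlaps Q ✓
(W, U): W overlaps U ✓
(W, Z): W overlaps Z ✓
(Z, F): Z overlaps F ✓
Count: 20.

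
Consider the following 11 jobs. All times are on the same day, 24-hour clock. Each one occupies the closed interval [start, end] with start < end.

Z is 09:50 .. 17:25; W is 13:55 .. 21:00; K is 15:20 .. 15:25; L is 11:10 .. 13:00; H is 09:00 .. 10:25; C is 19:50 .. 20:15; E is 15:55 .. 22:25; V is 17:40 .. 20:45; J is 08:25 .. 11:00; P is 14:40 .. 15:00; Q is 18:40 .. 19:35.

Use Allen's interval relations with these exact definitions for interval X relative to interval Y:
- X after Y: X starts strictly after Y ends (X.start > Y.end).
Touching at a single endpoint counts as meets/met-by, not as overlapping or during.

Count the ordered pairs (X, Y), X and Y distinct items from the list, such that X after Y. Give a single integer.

Checking all 110 ordered pairs for relation 'after'; matching pairs in alphabetical order:
(C, H): C after H ✓
(C, J): C after J ✓
(C, K): C after K ✓
(C, L): C after L ✓
(C, P): C after P ✓
(C, Q): C after Q ✓
(C, Z): C after Z ✓
(E, H): E after H ✓
(E, J): E after J ✓
(E, K): E after K ✓
(E, L): E after L ✓
(E, P): E after P ✓
(K, H): K after H ✓
(K, J): K after J ✓
(K, L): K after L ✓
(K, P): K after P ✓
(L, H): L after H ✓
(L, J): L after J ✓
(P, H): P after H ✓
(P, J): P after J ✓
(P, L): P after L ✓
(Q, H): Q after H ✓
(Q, J): Q after J ✓
(Q, K): Q after K ✓
... plus 12 further pairs not listed.
Count: 36.

36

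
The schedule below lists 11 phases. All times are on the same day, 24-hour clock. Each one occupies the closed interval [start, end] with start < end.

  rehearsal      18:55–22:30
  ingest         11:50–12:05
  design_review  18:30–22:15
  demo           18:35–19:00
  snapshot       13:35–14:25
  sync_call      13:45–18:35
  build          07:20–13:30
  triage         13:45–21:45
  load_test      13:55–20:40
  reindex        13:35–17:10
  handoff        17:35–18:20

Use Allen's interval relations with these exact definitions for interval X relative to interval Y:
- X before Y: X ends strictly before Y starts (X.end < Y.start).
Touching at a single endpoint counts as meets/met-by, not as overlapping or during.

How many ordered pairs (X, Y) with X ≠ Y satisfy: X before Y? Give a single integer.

Checking all 110 ordered pairs for relation 'before'; matching pairs in alphabetical order:
(build, demo): build before demo ✓
(build, design_review): build before design_review ✓
(build, handoff): build before handoff ✓
(build, load_test): build before load_test ✓
(build, rehearsal): build before rehearsal ✓
(build, reindex): build before reindex ✓
(build, snapshot): build before snapshot ✓
(build, sync_call): build before sync_call ✓
(build, triage): build before triage ✓
(handoff, demo): handoff before demo ✓
(handoff, design_review): handoff before design_review ✓
(handoff, rehearsal): handoff before rehearsal ✓
(ingest, demo): ingest before demo ✓
(ingest, design_review): ingest before design_review ✓
(ingest, handoff): ingest before handoff ✓
(ingest, load_test): ingest before load_test ✓
(ingest, rehearsal): ingest before rehearsal ✓
(ingest, reindex): ingest before reindex ✓
(ingest, snapshot): ingest before snapshot ✓
(ingest, sync_call): ingest before sync_call ✓
(ingest, triage): ingest before triage ✓
(reindex, demo): reindex before demo ✓
(reindex, design_review): reindex before design_review ✓
(reindex, handoff): reindex before handoff ✓
... plus 6 further pairs not listed.
Count: 30.

30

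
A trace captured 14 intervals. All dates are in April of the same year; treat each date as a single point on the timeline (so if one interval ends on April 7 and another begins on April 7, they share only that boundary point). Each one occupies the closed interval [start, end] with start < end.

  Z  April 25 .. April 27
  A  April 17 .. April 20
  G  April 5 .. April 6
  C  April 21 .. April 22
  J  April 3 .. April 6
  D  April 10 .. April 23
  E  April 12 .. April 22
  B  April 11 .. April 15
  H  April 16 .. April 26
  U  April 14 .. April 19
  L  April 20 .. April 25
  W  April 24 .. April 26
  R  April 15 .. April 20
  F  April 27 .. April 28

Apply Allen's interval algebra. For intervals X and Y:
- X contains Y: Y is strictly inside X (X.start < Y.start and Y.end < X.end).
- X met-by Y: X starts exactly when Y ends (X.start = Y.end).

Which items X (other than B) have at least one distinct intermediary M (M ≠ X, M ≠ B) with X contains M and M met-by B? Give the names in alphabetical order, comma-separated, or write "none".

Target B = [April 11, April 15].
Intermediaries M with M met-by B: R.
Via R — items with X contains R: D, E.
Union: D, E.

D, E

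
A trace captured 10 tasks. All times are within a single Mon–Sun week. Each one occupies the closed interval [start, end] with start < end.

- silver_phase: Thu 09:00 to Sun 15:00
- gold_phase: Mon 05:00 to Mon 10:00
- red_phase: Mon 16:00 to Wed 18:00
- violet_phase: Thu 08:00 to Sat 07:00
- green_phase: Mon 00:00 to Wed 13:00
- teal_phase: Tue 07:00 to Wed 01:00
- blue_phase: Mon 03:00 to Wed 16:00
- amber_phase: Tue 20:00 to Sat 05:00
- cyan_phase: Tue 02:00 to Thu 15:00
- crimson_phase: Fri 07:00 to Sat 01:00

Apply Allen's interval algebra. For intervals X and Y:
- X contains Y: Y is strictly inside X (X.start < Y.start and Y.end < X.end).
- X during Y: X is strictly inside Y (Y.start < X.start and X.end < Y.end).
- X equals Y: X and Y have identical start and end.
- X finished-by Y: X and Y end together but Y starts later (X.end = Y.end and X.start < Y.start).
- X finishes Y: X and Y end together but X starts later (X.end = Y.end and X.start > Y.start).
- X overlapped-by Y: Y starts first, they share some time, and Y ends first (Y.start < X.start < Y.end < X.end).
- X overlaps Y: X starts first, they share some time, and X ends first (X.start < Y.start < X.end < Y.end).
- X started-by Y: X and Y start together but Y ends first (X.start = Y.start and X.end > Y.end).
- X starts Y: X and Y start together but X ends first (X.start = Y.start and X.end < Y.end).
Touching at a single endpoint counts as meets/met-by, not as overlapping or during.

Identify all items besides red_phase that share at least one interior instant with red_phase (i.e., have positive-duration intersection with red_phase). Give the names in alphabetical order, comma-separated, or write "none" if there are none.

Target red_phase = [Mon 16:00, Wed 18:00].
amber_phase [Tue 20:00, Sat 05:00] → overlapped-by → yes.
blue_phase [Mon 03:00, Wed 16:00] → overlaps → yes.
crimson_phase [Fri 07:00, Sat 01:00] → after → no.
cyan_phase [Tue 02:00, Thu 15:00] → overlapped-by → yes.
gold_phase [Mon 05:00, Mon 10:00] → before → no.
green_phase [Mon 00:00, Wed 13:00] → overlaps → yes.
silver_phase [Thu 09:00, Sun 15:00] → after → no.
teal_phase [Tue 07:00, Wed 01:00] → during → yes.
violet_phase [Thu 08:00, Sat 07:00] → after → no.
Result: amber_phase, blue_phase, cyan_phase, green_phase, teal_phase.

amber_phase, blue_phase, cyan_phase, green_phase, teal_phase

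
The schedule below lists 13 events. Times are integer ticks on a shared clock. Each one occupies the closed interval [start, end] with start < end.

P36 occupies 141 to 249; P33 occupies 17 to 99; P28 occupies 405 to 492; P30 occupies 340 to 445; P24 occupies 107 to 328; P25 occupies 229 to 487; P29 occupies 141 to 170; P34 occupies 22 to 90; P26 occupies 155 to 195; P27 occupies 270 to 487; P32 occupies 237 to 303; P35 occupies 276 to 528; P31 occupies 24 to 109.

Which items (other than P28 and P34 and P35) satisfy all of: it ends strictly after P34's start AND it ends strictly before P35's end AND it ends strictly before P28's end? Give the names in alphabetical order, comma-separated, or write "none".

P24, P25, P26, P27, P29, P30, P31, P32, P33, P36

Conditions: its end is strictly after P34's start (X.end > 22) AND its end is strictly before P35's end (X.end < 528) AND its end is strictly before P28's end (X.end < 492).
P24: end 328 > 22? ✓; end 328 < 528? ✓; end 328 < 492? ✓ → yes.
P25: end 487 > 22? ✓; end 487 < 528? ✓; end 487 < 492? ✓ → yes.
P26: end 195 > 22? ✓; end 195 < 528? ✓; end 195 < 492? ✓ → yes.
P27: end 487 > 22? ✓; end 487 < 528? ✓; end 487 < 492? ✓ → yes.
P29: end 170 > 22? ✓; end 170 < 528? ✓; end 170 < 492? ✓ → yes.
P30: end 445 > 22? ✓; end 445 < 528? ✓; end 445 < 492? ✓ → yes.
P31: end 109 > 22? ✓; end 109 < 528? ✓; end 109 < 492? ✓ → yes.
P32: end 303 > 22? ✓; end 303 < 528? ✓; end 303 < 492? ✓ → yes.
P33: end 99 > 22? ✓; end 99 < 528? ✓; end 99 < 492? ✓ → yes.
P36: end 249 > 22? ✓; end 249 < 528? ✓; end 249 < 492? ✓ → yes.
Result: P24, P25, P26, P27, P29, P30, P31, P32, P33, P36.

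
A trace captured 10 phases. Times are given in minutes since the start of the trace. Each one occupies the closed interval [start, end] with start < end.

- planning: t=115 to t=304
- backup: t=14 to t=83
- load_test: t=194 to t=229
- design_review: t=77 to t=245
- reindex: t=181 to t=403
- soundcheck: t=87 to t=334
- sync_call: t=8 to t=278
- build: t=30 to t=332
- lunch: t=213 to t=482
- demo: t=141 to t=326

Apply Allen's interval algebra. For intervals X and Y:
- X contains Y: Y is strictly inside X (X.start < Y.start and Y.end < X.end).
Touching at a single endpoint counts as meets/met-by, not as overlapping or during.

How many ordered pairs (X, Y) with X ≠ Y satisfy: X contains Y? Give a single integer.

Checking all 90 ordered pairs for relation 'contains'; matching pairs in alphabetical order:
(build, demo): build contains demo ✓
(build, design_review): build contains design_review ✓
(build, load_test): build contains load_test ✓
(build, planning): build contains planning ✓
(demo, load_test): demo contains load_test ✓
(design_review, load_test): design_review contains load_test ✓
(planning, load_test): planning contains load_test ✓
(reindex, load_test): reindex contains load_test ✓
(soundcheck, demo): soundcheck contains demo ✓
(soundcheck, load_test): soundcheck contains load_test ✓
(soundcheck, planning): soundcheck contains planning ✓
(sync_call, backup): sync_call contains backup ✓
(sync_call, design_review): sync_call contains design_review ✓
(sync_call, load_test): sync_call contains load_test ✓
Count: 14.

14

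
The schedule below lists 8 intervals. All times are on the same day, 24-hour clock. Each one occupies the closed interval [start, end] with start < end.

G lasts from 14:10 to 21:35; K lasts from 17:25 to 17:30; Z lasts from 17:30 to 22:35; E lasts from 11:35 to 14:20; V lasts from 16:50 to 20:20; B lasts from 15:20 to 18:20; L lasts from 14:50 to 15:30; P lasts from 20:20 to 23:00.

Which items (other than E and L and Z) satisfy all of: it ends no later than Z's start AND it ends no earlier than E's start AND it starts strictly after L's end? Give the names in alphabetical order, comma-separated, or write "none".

Conditions: its end is no later than Z's start (X.end <= 17:30) AND its end is no earlier than E's start (X.end >= 11:35) AND its start is strictly after L's end (X.start > 15:30).
B: end 18:20 <= 17:30? ✗; end 18:20 >= 11:35? ✓; start 15:20 > 15:30? ✗ → no.
G: end 21:35 <= 17:30? ✗; end 21:35 >= 11:35? ✓; start 14:10 > 15:30? ✗ → no.
K: end 17:30 <= 17:30? ✓; end 17:30 >= 11:35? ✓; start 17:25 > 15:30? ✓ → yes.
P: end 23:00 <= 17:30? ✗; end 23:00 >= 11:35? ✓; start 20:20 > 15:30? ✓ → no.
V: end 20:20 <= 17:30? ✗; end 20:20 >= 11:35? ✓; start 16:50 > 15:30? ✓ → no.
Result: K.

K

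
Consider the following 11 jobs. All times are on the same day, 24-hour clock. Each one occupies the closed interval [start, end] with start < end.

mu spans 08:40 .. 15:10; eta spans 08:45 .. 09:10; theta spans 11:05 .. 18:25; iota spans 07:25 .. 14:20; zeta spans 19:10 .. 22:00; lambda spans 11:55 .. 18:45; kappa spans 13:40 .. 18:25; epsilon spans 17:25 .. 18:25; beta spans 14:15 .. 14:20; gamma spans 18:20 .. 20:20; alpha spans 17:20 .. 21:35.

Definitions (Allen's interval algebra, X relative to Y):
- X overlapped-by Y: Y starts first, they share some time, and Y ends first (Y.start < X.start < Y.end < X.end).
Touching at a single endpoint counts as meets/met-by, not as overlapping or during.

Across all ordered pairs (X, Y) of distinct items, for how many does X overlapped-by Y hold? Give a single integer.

Checking all 110 ordered pairs for relation 'overlapped-by'; matching pairs in alphabetical order:
(alpha, kappa): alpha overlapped-by kappa ✓
(alpha, lambda): alpha overlapped-by lambda ✓
(alpha, theta): alpha overlapped-by theta ✓
(gamma, epsilon): gamma overlapped-by epsilon ✓
(gamma, kappa): gamma overlapped-by kappa ✓
(gamma, lambda): gamma overlapped-by lambda ✓
(gamma, theta): gamma overlapped-by theta ✓
(kappa, iota): kappa overlapped-by iota ✓
(kappa, mu): kappa overlapped-by mu ✓
(lambda, iota): lambda overlapped-by iota ✓
(lambda, mu): lambda overlapped-by mu ✓
(lambda, theta): lambda overlapped-by theta ✓
(mu, iota): mu overlapped-by iota ✓
(theta, iota): theta overlapped-by iota ✓
(theta, mu): theta overlapped-by mu ✓
(zeta, alpha): zeta overlapped-by alpha ✓
(zeta, gamma): zeta overlapped-by gamma ✓
Count: 17.

17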